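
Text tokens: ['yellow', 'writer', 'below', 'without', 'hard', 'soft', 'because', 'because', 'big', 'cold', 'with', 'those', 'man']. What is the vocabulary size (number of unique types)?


Listing all tokens and tracking unique types:
  Token 1: 'yellow' -> NEW (unique so far: 1)
  Token 2: 'writer' -> NEW (unique so far: 2)
  Token 3: 'below' -> NEW (unique so far: 3)
  Token 4: 'without' -> NEW (unique so far: 4)
  Token 5: 'hard' -> NEW (unique so far: 5)
  Token 6: 'soft' -> NEW (unique so far: 6)
  Token 7: 'because' -> NEW (unique so far: 7)
  Token 8: 'because' -> duplicate (unique so far: 7)
  Token 9: 'big' -> NEW (unique so far: 8)
  Token 10: 'cold' -> NEW (unique so far: 9)
  Token 11: 'with' -> NEW (unique so far: 10)
  Token 12: 'those' -> NEW (unique so far: 11)
  Token 13: 'man' -> NEW (unique so far: 12)
Unique types: ('because', 'below', 'big', 'cold', 'hard', 'man', 'soft', 'those', 'with', 'without', 'writer', 'yellow')
Vocabulary size: 12

12


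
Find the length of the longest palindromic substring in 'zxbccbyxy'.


Scanning 'zxbccbyxy' for palindromic substrings.
Substring at positions 2-5: 'bccb'.
Check: reverse('bccb') = 'bccb' -> palindrome confirmed.
Neighbouring characters ('x' / 'y') break symmetry, so it cannot extend further.
No longer palindromic substring exists; longest length = 4

4


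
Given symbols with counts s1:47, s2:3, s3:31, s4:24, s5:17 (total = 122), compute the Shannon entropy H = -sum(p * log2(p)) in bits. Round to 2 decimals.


Computing entropy H = -sum(p_i * log2(p_i)):
  s1: p = 47/122 = 0.3852, -p*log2(p) = 0.5302
  s2: p = 3/122 = 0.0246, -p*log2(p) = 0.1315
  s3: p = 31/122 = 0.2541, -p*log2(p) = 0.5022
  s4: p = 24/122 = 0.1967, -p*log2(p) = 0.4615
  s5: p = 17/122 = 0.1393, -p*log2(p) = 0.3962
H = sum of terms = 2.0216
Rounded to 2 decimals: 2.02

2.02


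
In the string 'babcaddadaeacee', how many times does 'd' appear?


Scanning 'babcaddadaeacee' for 'd':
  Position 5: 'd' -> MATCH (count: 1)
  Position 6: 'd' -> MATCH (count: 2)
  Position 8: 'd' -> MATCH (count: 3)
Total occurrences of 'd': 3

3


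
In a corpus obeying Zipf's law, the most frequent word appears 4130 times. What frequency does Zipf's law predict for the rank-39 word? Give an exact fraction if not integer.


Zipf's law: freq(rank) = f1 / rank
f1 = 4130, rank = 39
freq = 4130 / 39
GCD(4130, 39) = 1
Simplified: 4130/39

4130/39


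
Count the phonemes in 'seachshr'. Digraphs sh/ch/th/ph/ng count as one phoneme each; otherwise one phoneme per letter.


Parsing 'seachshr' greedily, digraphs first:
  's' -> consonant phoneme (phonemes so far: 1)
  'e' -> vowel phoneme (phonemes so far: 2)
  'a' -> vowel phoneme (phonemes so far: 3)
  'ch' -> digraph (1 consonant phoneme) (phonemes so far: 4)
  'sh' -> digraph (1 consonant phoneme) (phonemes so far: 5)
  'r' -> consonant phoneme (phonemes so far: 6)
Total phonemes: 6

6


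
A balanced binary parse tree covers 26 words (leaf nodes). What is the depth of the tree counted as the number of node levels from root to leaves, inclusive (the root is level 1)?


In a balanced binary tree with n leaves the deepest leaf is ceil(log2(n)) edges below the root,
so counting node levels inclusive of root and leaves gives ceil(log2(n)) + 1 levels.
log2(26) = 4.7004
ceil(4.7004) = 5
levels = 5 + 1 = 6

6


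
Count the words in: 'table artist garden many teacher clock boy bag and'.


Counting words by splitting on spaces:
  Word 1: 'table'
  Word 2: 'artist'
  Word 3: 'garden'
  Word 4: 'many'
  Word 5: 'teacher'
  Word 6: 'clock'
  Word 7: 'boy'
  Word 8: 'bag'
  Word 9: 'and'
Total words: 9

9


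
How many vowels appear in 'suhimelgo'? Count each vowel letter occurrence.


Scanning each character of 'suhimelgo':
  Position 1: 's' -> consonant (running count: 0)
  Position 2: 'u' -> vowel (running count: 1)
  Position 3: 'h' -> consonant (running count: 1)
  Position 4: 'i' -> vowel (running count: 2)
  Position 5: 'm' -> consonant (running count: 2)
  Position 6: 'e' -> vowel (running count: 3)
  Position 7: 'l' -> consonant (running count: 3)
  Position 8: 'g' -> consonant (running count: 3)
  Position 9: 'o' -> vowel (running count: 4)
Total vowels: 4

4


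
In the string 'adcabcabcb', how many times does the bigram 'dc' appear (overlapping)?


Scanning 'adcabcabcb' for bigram 'dc':
  Position 0: 'ad' -> no
  Position 1: 'dc' -> MATCH
  Position 2: 'ca' -> no
  Position 3: 'ab' -> no
  Position 4: 'bc' -> no
  Position 5: 'ca' -> no
  Position 6: 'ab' -> no
  Position 7: 'bc' -> no
  Position 8: 'cb' -> no
Total matches: 1

1


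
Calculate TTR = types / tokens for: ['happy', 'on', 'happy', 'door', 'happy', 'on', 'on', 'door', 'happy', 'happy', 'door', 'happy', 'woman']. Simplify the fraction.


Tokens: 13
Unique types: ('door', 'happy', 'on', 'woman') = 4
TTR = 4/13
Already in lowest terms.

4/13


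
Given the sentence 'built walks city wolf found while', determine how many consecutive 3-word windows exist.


Word trigrams from [6] words:
  Trigram 1: (built walks city)
  Trigram 2: (walks city wolf)
  Trigram 3: (city wolf found)
  Trigram 4: (wolf found while)
Total word trigrams: 6 - 2 = 4

4


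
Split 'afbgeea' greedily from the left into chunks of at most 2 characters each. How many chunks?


'afbgeea' has 7 characters.
Chunking with max size 2:
  Chunk 1: 'af' (positions 0-1)
  Chunk 2: 'bg' (positions 2-3)
  Chunk 3: 'ee' (positions 4-5)
  Chunk 4: 'a' (positions 6-6)
Total chunks: ceil(7 / 2) = 4

4


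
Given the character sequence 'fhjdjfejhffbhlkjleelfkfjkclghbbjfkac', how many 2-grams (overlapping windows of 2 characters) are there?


String 'fhjdjfejhffbhlkjleelfkfjkclghbbjfkac' has length L = 36.
Number of overlapping n-grams = L - n + 1
Substituting: 36 - 2 + 1 = 35

35


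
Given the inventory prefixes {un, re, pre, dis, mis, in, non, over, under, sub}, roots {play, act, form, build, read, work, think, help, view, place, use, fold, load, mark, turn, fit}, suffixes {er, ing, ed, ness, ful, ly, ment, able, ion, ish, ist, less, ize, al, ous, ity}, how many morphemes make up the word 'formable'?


Segmenting 'formable' against the inventory:
  'form' -> root (morpheme 1)
  'able' -> suffix (morpheme 2)
Total morphemes: 2

2


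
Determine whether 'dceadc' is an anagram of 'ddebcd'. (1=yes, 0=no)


Sort characters of 'dceadc': 'accdde'
Sort characters of 'ddebcd': 'bcddde'
Sorted forms differ -> they are NOT anagrams
Result: 0

0


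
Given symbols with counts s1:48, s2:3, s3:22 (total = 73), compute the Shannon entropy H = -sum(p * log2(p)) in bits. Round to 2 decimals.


Computing entropy H = -sum(p_i * log2(p_i)):
  s1: p = 48/73 = 0.6575, -p*log2(p) = 0.3977
  s2: p = 3/73 = 0.0411, -p*log2(p) = 0.1892
  s3: p = 22/73 = 0.3014, -p*log2(p) = 0.5215
H = sum of terms = 1.1084
Rounded to 2 decimals: 1.11

1.11


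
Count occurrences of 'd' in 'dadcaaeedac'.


Scanning 'dadcaaeedac' for 'd':
  Position 0: 'd' -> MATCH (count: 1)
  Position 2: 'd' -> MATCH (count: 2)
  Position 8: 'd' -> MATCH (count: 3)
Total occurrences of 'd': 3

3


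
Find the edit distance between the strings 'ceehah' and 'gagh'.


Building DP table for s1='ceehah' (len 6) and s2='gagh' (len 4):
       g  a  g  h
    0  1  2  3  4
  c 1  1  2  3  4
  e 2  2  2  3  4
  e 3  3  3  3  4
  h 4  4  4  4  3
  a 5  5  4  5  4
  h 6  6  5  5  5
Edit distance = dp[6][4] = 5

5


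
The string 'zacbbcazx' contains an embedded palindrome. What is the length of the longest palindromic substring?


Scanning 'zacbbcazx' for palindromic substrings.
Substring at positions 0-7: 'zacbbcaz'.
Check: reverse('zacbbcaz') = 'zacbbcaz' -> palindrome confirmed.
Neighbouring characters ('-' / 'x') break symmetry, so it cannot extend further.
No longer palindromic substring exists; longest length = 8

8


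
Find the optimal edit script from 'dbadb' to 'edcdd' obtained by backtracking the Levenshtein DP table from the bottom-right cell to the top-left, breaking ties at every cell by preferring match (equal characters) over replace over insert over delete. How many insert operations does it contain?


Edit distance = 4. Backtracking from cell (5, 5) with preference match > replace > insert > delete,
then listing the resulting alignment 'dbadb' -> 'edcdd' left to right:
  Step 1: replace d->e
  Step 2: replace b->d
  Step 3: replace a->c
  Step 4: keep 'd'
  Step 5: replace b->d
Total insertions: 0

0


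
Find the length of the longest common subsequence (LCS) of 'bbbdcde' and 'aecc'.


DP table for LCS of 'bbbdcde' and 'aecc':
       a  e  c  c
    0  0  0  0  0
  b 0  0  0  0  0
  b 0  0  0  0  0
  b 0  0  0  0  0
  d 0  0  0  0  0
  c 0  0  0  1  1
  d 0  0  0  1  1
  e 0  0  1  1  1
LCS: 'c'
LCS length = 1

1


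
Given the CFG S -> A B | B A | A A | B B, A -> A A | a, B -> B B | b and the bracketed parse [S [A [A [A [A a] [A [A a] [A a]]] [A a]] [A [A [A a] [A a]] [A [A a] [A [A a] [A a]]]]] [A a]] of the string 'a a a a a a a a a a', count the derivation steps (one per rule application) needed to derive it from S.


Every bracketed nonterminal node [X ...] in the tree is produced by exactly one rule application.
Reading the tree off as a leftmost derivation:
  Step 1: S  =>  A A   (applied S -> A A)
  Step 2: A A  =>  A A A   (applied A -> A A)
  Step 3: A A A  =>  A A A A   (applied A -> A A)
  Step 4: A A A A  =>  A A A A A   (applied A -> A A)
  Step 5: A A A A A  =>  a A A A A   (applied A -> a)
  Step 6: a A A A A  =>  a A A A A A   (applied A -> A A)
  Step 7: a A A A A A  =>  a a A A A A   (applied A -> a)
  Step 8: a a A A A A  =>  a a a A A A   (applied A -> a)
  Step 9: a a a A A A  =>  a a a a A A   (applied A -> a)
  Step 10: a a a a A A  =>  a a a a A A A   (applied A -> A A)
  Step 11: a a a a A A A  =>  a a a a A A A A   (applied A -> A A)
  Step 12: a a a a A A A A  =>  a a a a a A A A   (applied A -> a)
  Step 13: a a a a a A A A  =>  a a a a a a A A   (applied A -> a)
  Step 14: a a a a a a A A  =>  a a a a a a A A A   (applied A -> A A)
  Step 15: a a a a a a A A A  =>  a a a a a a a A A   (applied A -> a)
  Step 16: a a a a a a a A A  =>  a a a a a a a A A A   (applied A -> A A)
  Step 17: a a a a a a a A A A  =>  a a a a a a a a A A   (applied A -> a)
  Step 18: a a a a a a a a A A  =>  a a a a a a a a a A   (applied A -> a)
  Step 19: a a a a a a a a a A  =>  a a a a a a a a a a   (applied A -> a)
Final yield: a a a a a a a a a a
Total rewrite steps: 19

19


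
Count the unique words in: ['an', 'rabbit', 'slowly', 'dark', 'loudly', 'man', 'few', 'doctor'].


Listing all tokens and tracking unique types:
  Token 1: 'an' -> NEW (unique so far: 1)
  Token 2: 'rabbit' -> NEW (unique so far: 2)
  Token 3: 'slowly' -> NEW (unique so far: 3)
  Token 4: 'dark' -> NEW (unique so far: 4)
  Token 5: 'loudly' -> NEW (unique so far: 5)
  Token 6: 'man' -> NEW (unique so far: 6)
  Token 7: 'few' -> NEW (unique so far: 7)
  Token 8: 'doctor' -> NEW (unique so far: 8)
Unique types: ('an', 'dark', 'doctor', 'few', 'loudly', 'man', 'rabbit', 'slowly')
Vocabulary size: 8

8


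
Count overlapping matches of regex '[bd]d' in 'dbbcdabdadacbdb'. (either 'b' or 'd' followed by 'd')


Pattern: [bd]d means either 'b' or 'd' followed by 'd'.
Scanning 'dbbcdabdadacbdb' position-by-position:
  Pos 0: window 'db' -> no
  Pos 1: window 'bb' -> no
  Pos 2: window 'bc' -> no
  Pos 3: window 'cd' -> no
  Pos 4: window 'da' -> no
  Pos 5: window 'ab' -> no
  Pos 6: window 'bd' -> MATCH
  Pos 7: window 'da' -> no
  Pos 8: window 'ad' -> no
  Pos 9: window 'da' -> no
  Pos 10: window 'ac' -> no
  Pos 11: window 'cb' -> no
  Pos 12: window 'bd' -> MATCH
  Pos 13: window 'db' -> no
  Pos 14: window 'b' -> no
Total matches: 2

2


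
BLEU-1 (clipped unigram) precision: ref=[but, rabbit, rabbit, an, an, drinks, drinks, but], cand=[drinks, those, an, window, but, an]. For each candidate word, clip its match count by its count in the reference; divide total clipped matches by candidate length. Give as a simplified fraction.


Reference word counts: {'an': 2, 'but': 2, 'drinks': 2, 'rabbit': 2}
Checking each candidate word (with clipping):
  'drinks' -> in reference (ref count 2, used 1/2) -> match (matches: 1)
  'those' -> not in reference -> no match (matches: 1)
  'an' -> in reference (ref count 2, used 1/2) -> match (matches: 2)
  'window' -> not in reference -> no match (matches: 2)
  'but' -> in reference (ref count 2, used 1/2) -> match (matches: 3)
  'an' -> in reference (ref count 2, used 2/2) -> match (matches: 4)
Clipped matches: 4, Candidate length: 6
Precision = 4/6 = 2/3

2/3


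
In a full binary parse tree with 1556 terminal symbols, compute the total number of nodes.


Leaf nodes (terminals): 1556
Internal nodes = n - 1 = 1556 - 1 = 1555
Total = leaves + internal = 1556 + 1555 = 3111

3111


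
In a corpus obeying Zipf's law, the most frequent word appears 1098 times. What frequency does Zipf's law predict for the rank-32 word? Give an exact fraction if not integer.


Zipf's law: freq(rank) = f1 / rank
f1 = 1098, rank = 32
freq = 1098 / 32
GCD(1098, 32) = 2
Simplified: 549/16

549/16


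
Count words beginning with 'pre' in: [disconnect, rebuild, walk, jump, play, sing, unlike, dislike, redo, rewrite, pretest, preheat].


Checking each word for prefix 'pre':
  'disconnect' -> no (count: 0)
  'rebuild' -> no (count: 0)
  'walk' -> no (count: 0)
  'jump' -> no (count: 0)
  'play' -> no (count: 0)
  'sing' -> no (count: 0)
  'unlike' -> no (count: 0)
  'dislike' -> no (count: 0)
  'redo' -> no (count: 0)
  'rewrite' -> no (count: 0)
  'pretest' -> YES, starts with 'pre' (count: 1)
  'preheat' -> YES, starts with 'pre' (count: 2)
Total with prefix 'pre': 2

2


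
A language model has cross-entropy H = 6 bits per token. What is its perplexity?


Perplexity formula: PP = 2^H
H = 6
PP = 2^6
Steps: 2^1 = 2, 2^2 = 4, 2^3 = 8, 2^4 = 16, 2^5 = 32, 2^6 = 64
PP = 64

64


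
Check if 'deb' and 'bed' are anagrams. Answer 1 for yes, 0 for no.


Sort characters of 'deb': 'bde'
Sort characters of 'bed': 'bde'
Sorted forms match -> they ARE anagrams
Result: 1

1


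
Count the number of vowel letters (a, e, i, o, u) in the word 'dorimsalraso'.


Scanning each character of 'dorimsalraso':
  Position 1: 'd' -> consonant (running count: 0)
  Position 2: 'o' -> vowel (running count: 1)
  Position 3: 'r' -> consonant (running count: 1)
  Position 4: 'i' -> vowel (running count: 2)
  Position 5: 'm' -> consonant (running count: 2)
  Position 6: 's' -> consonant (running count: 2)
  Position 7: 'a' -> vowel (running count: 3)
  Position 8: 'l' -> consonant (running count: 3)
  Position 9: 'r' -> consonant (running count: 3)
  Position 10: 'a' -> vowel (running count: 4)
  Position 11: 's' -> consonant (running count: 4)
  Position 12: 'o' -> vowel (running count: 5)
Total vowels: 5

5


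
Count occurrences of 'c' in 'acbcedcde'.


Scanning 'acbcedcde' for 'c':
  Position 1: 'c' -> MATCH (count: 1)
  Position 3: 'c' -> MATCH (count: 2)
  Position 6: 'c' -> MATCH (count: 3)
Total occurrences of 'c': 3

3


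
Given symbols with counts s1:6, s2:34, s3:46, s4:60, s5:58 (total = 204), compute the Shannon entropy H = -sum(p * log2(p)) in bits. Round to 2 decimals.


Computing entropy H = -sum(p_i * log2(p_i)):
  s1: p = 6/204 = 0.0294, -p*log2(p) = 0.1496
  s2: p = 34/204 = 0.1667, -p*log2(p) = 0.4308
  s3: p = 46/204 = 0.2255, -p*log2(p) = 0.4845
  s4: p = 60/204 = 0.2941, -p*log2(p) = 0.5193
  s5: p = 58/204 = 0.2843, -p*log2(p) = 0.5159
H = sum of terms = 2.1001
Rounded to 2 decimals: 2.10

2.10


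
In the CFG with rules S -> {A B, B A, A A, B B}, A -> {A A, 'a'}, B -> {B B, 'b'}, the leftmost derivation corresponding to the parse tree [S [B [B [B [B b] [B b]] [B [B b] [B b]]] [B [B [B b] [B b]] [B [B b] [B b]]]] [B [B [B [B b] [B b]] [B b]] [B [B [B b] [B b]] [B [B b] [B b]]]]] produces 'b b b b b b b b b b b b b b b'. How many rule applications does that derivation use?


Every bracketed nonterminal node [X ...] in the tree is produced by exactly one rule application.
Reading the tree off as a leftmost derivation:
  Step 1: S  =>  B B   (applied S -> B B)
  Step 2: B B  =>  B B B   (applied B -> B B)
  Step 3: B B B  =>  B B B B   (applied B -> B B)
  Step 4: B B B B  =>  B B B B B   (applied B -> B B)
  Step 5: B B B B B  =>  b B B B B   (applied B -> b)
  Step 6: b B B B B  =>  b b B B B   (applied B -> b)
  Step 7: b b B B B  =>  b b B B B B   (applied B -> B B)
  Step 8: b b B B B B  =>  b b b B B B   (applied B -> b)
  Step 9: b b b B B B  =>  b b b b B B   (applied B -> b)
  Step 10: b b b b B B  =>  b b b b B B B   (applied B -> B B)
  Step 11: b b b b B B B  =>  b b b b B B B B   (applied B -> B B)
  Step 12: b b b b B B B B  =>  b b b b b B B B   (applied B -> b)
  Step 13: b b b b b B B B  =>  b b b b b b B B   (applied B -> b)
  Step 14: b b b b b b B B  =>  b b b b b b B B B   (applied B -> B B)
  Step 15: b b b b b b B B B  =>  b b b b b b b B B   (applied B -> b)
  Step 16: b b b b b b b B B  =>  b b b b b b b b B   (applied B -> b)
  Step 17: b b b b b b b b B  =>  b b b b b b b b B B   (applied B -> B B)
  Step 18: b b b b b b b b B B  =>  b b b b b b b b B B B   (applied B -> B B)
  Step 19: b b b b b b b b B B B  =>  b b b b b b b b B B B B   (applied B -> B B)
  Step 20: b b b b b b b b B B B B  =>  b b b b b b b b b B B B   (applied B -> b)
  Step 21: b b b b b b b b b B B B  =>  b b b b b b b b b b B B   (applied B -> b)
  Step 22: b b b b b b b b b b B B  =>  b b b b b b b b b b b B   (applied B -> b)
  Step 23: b b b b b b b b b b b B  =>  b b b b b b b b b b b B B   (applied B -> B B)
  Step 24: b b b b b b b b b b b B B  =>  b b b b b b b b b b b B B B   (applied B -> B B)
  Step 25: b b b b b b b b b b b B B B  =>  b b b b b b b b b b b b B B   (applied B -> b)
  Step 26: b b b b b b b b b b b b B B  =>  b b b b b b b b b b b b b B   (applied B -> b)
  Step 27: b b b b b b b b b b b b b B  =>  b b b b b b b b b b b b b B B   (applied B -> B B)
  Step 28: b b b b b b b b b b b b b B B  =>  b b b b b b b b b b b b b b B   (applied B -> b)
  Step 29: b b b b b b b b b b b b b b B  =>  b b b b b b b b b b b b b b b   (applied B -> b)
Final yield: b b b b b b b b b b b b b b b
Total rewrite steps: 29

29


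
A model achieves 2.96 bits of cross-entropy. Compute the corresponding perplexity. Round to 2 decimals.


Perplexity formula: PP = 2^H
H = 2.96
PP = 2^2.96
Decompose: 2^2.96 = 2^2 * 2^0.96
2^2 = 4, 2^0.96 ~ 1.9453099
PP ~ 4 * 1.9453099 = 7.7812396
Rounded to 2 decimals: 7.78

7.78


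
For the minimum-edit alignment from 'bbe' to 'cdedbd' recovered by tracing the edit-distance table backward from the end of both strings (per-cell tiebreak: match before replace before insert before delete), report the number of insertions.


Edit distance = 5. Backtracking from cell (3, 6) with preference match > replace > insert > delete,
then listing the resulting alignment 'bbe' -> 'cdedbd' left to right:
  Step 1: insert 'c' [insertion #1]
  Step 2: insert 'd' [insertion #2]
  Step 3: insert 'e' [insertion #3]
  Step 4: replace b->d
  Step 5: keep 'b'
  Step 6: replace e->d
Total insertions: 3

3


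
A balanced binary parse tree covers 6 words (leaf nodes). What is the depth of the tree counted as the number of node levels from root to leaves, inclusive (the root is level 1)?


In a balanced binary tree with n leaves the deepest leaf is ceil(log2(n)) edges below the root,
so counting node levels inclusive of root and leaves gives ceil(log2(n)) + 1 levels.
log2(6) = 2.5850
ceil(2.5850) = 3
levels = 3 + 1 = 4

4


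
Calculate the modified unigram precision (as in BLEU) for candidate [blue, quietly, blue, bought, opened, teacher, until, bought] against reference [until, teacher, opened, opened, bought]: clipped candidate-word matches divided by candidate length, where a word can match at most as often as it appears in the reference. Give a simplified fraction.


Reference word counts: {'bought': 1, 'opened': 2, 'teacher': 1, 'until': 1}
Checking each candidate word (with clipping):
  'blue' -> not in reference -> no match (matches: 0)
  'quietly' -> not in reference -> no match (matches: 0)
  'blue' -> not in reference -> no match (matches: 0)
  'bought' -> in reference (ref count 1, used 1/1) -> match (matches: 1)
  'opened' -> in reference (ref count 2, used 1/2) -> match (matches: 2)
  'teacher' -> in reference (ref count 1, used 1/1) -> match (matches: 3)
  'until' -> in reference (ref count 1, used 1/1) -> match (matches: 4)
  'bought' -> ref count 1 already used up (1/1) -> clipped, no match (matches: 4)
Clipped matches: 4, Candidate length: 8
Precision = 4/8 = 1/2

1/2


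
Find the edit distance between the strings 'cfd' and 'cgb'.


Building DP table for s1='cfd' (len 3) and s2='cgb' (len 3):
       c  g  b
    0  1  2  3
  c 1  0  1  2
  f 2  1  1  2
  d 3  2  2  2
Edit distance = dp[3][3] = 2

2


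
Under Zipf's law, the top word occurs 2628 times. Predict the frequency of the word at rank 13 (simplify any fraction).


Zipf's law: freq(rank) = f1 / rank
f1 = 2628, rank = 13
freq = 2628 / 13
GCD(2628, 13) = 1
Simplified: 2628/13

2628/13


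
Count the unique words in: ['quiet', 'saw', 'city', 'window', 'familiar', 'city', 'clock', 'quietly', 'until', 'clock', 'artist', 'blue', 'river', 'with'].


Listing all tokens and tracking unique types:
  Token 1: 'quiet' -> NEW (unique so far: 1)
  Token 2: 'saw' -> NEW (unique so far: 2)
  Token 3: 'city' -> NEW (unique so far: 3)
  Token 4: 'window' -> NEW (unique so far: 4)
  Token 5: 'familiar' -> NEW (unique so far: 5)
  Token 6: 'city' -> duplicate (unique so far: 5)
  Token 7: 'clock' -> NEW (unique so far: 6)
  Token 8: 'quietly' -> NEW (unique so far: 7)
  Token 9: 'until' -> NEW (unique so far: 8)
  Token 10: 'clock' -> duplicate (unique so far: 8)
  Token 11: 'artist' -> NEW (unique so far: 9)
  Token 12: 'blue' -> NEW (unique so far: 10)
  Token 13: 'river' -> NEW (unique so far: 11)
  Token 14: 'with' -> NEW (unique so far: 12)
Unique types: ('artist', 'blue', 'city', 'clock', 'familiar', 'quiet', 'quietly', 'river', 'saw', 'until', 'window', 'with')
Vocabulary size: 12

12


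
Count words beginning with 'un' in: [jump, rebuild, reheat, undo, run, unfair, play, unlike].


Checking each word for prefix 'un':
  'jump' -> no (count: 0)
  'rebuild' -> no (count: 0)
  'reheat' -> no (count: 0)
  'undo' -> YES, starts with 'un' (count: 1)
  'run' -> no (count: 1)
  'unfair' -> YES, starts with 'un' (count: 2)
  'play' -> no (count: 2)
  'unlike' -> YES, starts with 'un' (count: 3)
Total with prefix 'un': 3

3


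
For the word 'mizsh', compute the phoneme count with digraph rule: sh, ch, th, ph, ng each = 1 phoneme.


Parsing 'mizsh' greedily, digraphs first:
  'm' -> consonant phoneme (phonemes so far: 1)
  'i' -> vowel phoneme (phonemes so far: 2)
  'z' -> consonant phoneme (phonemes so far: 3)
  'sh' -> digraph (1 consonant phoneme) (phonemes so far: 4)
Total phonemes: 4

4


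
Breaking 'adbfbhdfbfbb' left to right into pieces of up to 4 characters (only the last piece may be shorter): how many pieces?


'adbfbhdfbfbb' has 12 characters.
Chunking with max size 4:
  Chunk 1: 'adbf' (positions 0-3)
  Chunk 2: 'bhdf' (positions 4-7)
  Chunk 3: 'bfbb' (positions 8-11)
Total chunks: ceil(12 / 4) = 3

3


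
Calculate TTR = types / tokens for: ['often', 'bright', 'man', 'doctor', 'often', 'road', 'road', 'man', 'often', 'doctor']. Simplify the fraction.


Tokens: 10
Unique types: ('bright', 'doctor', 'man', 'often', 'road') = 5
TTR = 5/10
Simplify: divide both by 5 -> 1/2
TTR = 1/2

1/2


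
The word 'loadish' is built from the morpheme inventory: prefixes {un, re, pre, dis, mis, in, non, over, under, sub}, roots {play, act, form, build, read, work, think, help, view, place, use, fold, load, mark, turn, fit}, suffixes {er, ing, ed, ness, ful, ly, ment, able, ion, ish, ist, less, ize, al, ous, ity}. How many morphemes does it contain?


Segmenting 'loadish' against the inventory:
  'load' -> root (morpheme 1)
  'ish' -> suffix (morpheme 2)
Total morphemes: 2

2


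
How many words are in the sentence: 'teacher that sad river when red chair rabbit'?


Counting words by splitting on spaces:
  Word 1: 'teacher'
  Word 2: 'that'
  Word 3: 'sad'
  Word 4: 'river'
  Word 5: 'when'
  Word 6: 'red'
  Word 7: 'chair'
  Word 8: 'rabbit'
Total words: 8

8


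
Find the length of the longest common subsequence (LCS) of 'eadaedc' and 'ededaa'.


DP table for LCS of 'eadaedc' and 'ededaa':
       e  d  e  d  a  a
    0  0  0  0  0  0  0
  e 0  1  1  1  1  1  1
  a 0  1  1  1  1  2  2
  d 0  1  2  2  2  2  2
  a 0  1  2  2  2  3  3
  e 0  1  2  3  3  3  3
  d 0  1  2  3  4  4  4
  c 0  1  2  3  4  4  4
LCS: 'eded'
LCS length = 4

4


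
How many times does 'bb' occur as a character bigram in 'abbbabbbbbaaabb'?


Scanning 'abbbabbbbbaaabb' for bigram 'bb':
  Position 0: 'ab' -> no
  Position 1: 'bb' -> MATCH
  Position 2: 'bb' -> MATCH
  Position 3: 'ba' -> no
  Position 4: 'ab' -> no
  Position 5: 'bb' -> MATCH
  Position 6: 'bb' -> MATCH
  Position 7: 'bb' -> MATCH
  Position 8: 'bb' -> MATCH
  Position 9: 'ba' -> no
  Position 10: 'aa' -> no
  Position 11: 'aa' -> no
  Position 12: 'ab' -> no
  Position 13: 'bb' -> MATCH
Total matches: 7

7


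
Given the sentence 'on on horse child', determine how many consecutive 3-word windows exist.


Word trigrams from [4] words:
  Trigram 1: (on on horse)
  Trigram 2: (on horse child)
Total word trigrams: 4 - 2 = 2

2


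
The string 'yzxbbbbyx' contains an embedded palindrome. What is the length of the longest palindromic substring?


Scanning 'yzxbbbbyx' for palindromic substrings.
Substring at positions 3-6: 'bbbb'.
Check: reverse('bbbb') = 'bbbb' -> palindrome confirmed.
Neighbouring characters ('x' / 'y') break symmetry, so it cannot extend further.
No longer palindromic substring exists; longest length = 4

4


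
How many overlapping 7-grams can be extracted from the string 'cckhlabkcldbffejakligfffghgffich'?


String 'cckhlabkcldbffejakligfffghgffich' has length L = 32.
Number of overlapping n-grams = L - n + 1
Substituting: 32 - 7 + 1 = 26

26


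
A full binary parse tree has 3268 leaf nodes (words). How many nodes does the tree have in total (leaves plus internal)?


Leaf nodes (terminals): 3268
Internal nodes = n - 1 = 3268 - 1 = 3267
Total = leaves + internal = 3268 + 3267 = 6535

6535


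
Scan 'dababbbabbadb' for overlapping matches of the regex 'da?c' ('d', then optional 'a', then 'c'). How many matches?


Pattern: da?c means 'd', then optional 'a', then 'c'.
Scanning 'dababbbabbadb' position-by-position:
  Pos 0: window 'dab' -> no
  Pos 1: window 'aba' -> no
  Pos 2: window 'bab' -> no
  Pos 3: window 'abb' -> no
  Pos 4: window 'bbb' -> no
  Pos 5: window 'bba' -> no
  Pos 6: window 'bab' -> no
  Pos 7: window 'abb' -> no
  Pos 8: window 'bba' -> no
  Pos 9: window 'bad' -> no
  Pos 10: window 'adb' -> no
  Pos 11: window 'db' -> no
  Pos 12: window 'b' -> no
Total matches: 0

0


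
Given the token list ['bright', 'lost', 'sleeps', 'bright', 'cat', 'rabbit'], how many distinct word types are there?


Listing all tokens and tracking unique types:
  Token 1: 'bright' -> NEW (unique so far: 1)
  Token 2: 'lost' -> NEW (unique so far: 2)
  Token 3: 'sleeps' -> NEW (unique so far: 3)
  Token 4: 'bright' -> duplicate (unique so far: 3)
  Token 5: 'cat' -> NEW (unique so far: 4)
  Token 6: 'rabbit' -> NEW (unique so far: 5)
Unique types: ('bright', 'cat', 'lost', 'rabbit', 'sleeps')
Vocabulary size: 5

5


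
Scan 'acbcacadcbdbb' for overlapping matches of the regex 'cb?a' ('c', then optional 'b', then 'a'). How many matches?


Pattern: cb?a means 'c', then optional 'b', then 'a'.
Scanning 'acbcacadcbdbb' position-by-position:
  Pos 0: window 'acb' -> no
  Pos 1: window 'cbc' -> no
  Pos 2: window 'bca' -> no
  Pos 3: window 'cac' -> MATCH
  Pos 4: window 'aca' -> no
  Pos 5: window 'cad' -> MATCH
  Pos 6: window 'adc' -> no
  Pos 7: window 'dcb' -> no
  Pos 8: window 'cbd' -> no
  Pos 9: window 'bdb' -> no
  Pos 10: window 'dbb' -> no
  Pos 11: window 'bb' -> no
  Pos 12: window 'b' -> no
Total matches: 2

2


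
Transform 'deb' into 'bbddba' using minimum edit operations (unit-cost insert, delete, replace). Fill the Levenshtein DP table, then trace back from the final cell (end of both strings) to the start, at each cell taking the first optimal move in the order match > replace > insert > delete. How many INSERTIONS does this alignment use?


Edit distance = 4. Backtracking from cell (3, 6) with preference match > replace > insert > delete,
then listing the resulting alignment 'deb' -> 'bbddba' left to right:
  Step 1: insert 'b' [insertion #1]
  Step 2: insert 'b' [insertion #2]
  Step 3: keep 'd'
  Step 4: replace e->d
  Step 5: keep 'b'
  Step 6: insert 'a' [insertion #3]
Total insertions: 3

3


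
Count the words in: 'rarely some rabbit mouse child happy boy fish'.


Counting words by splitting on spaces:
  Word 1: 'rarely'
  Word 2: 'some'
  Word 3: 'rabbit'
  Word 4: 'mouse'
  Word 5: 'child'
  Word 6: 'happy'
  Word 7: 'boy'
  Word 8: 'fish'
Total words: 8

8


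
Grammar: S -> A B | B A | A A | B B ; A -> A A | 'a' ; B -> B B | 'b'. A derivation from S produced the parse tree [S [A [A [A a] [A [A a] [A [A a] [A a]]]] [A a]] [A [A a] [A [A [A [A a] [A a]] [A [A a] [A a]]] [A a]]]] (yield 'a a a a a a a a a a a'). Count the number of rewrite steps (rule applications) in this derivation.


Every bracketed nonterminal node [X ...] in the tree is produced by exactly one rule application.
Reading the tree off as a leftmost derivation:
  Step 1: S  =>  A A   (applied S -> A A)
  Step 2: A A  =>  A A A   (applied A -> A A)
  Step 3: A A A  =>  A A A A   (applied A -> A A)
  Step 4: A A A A  =>  a A A A   (applied A -> a)
  Step 5: a A A A  =>  a A A A A   (applied A -> A A)
  Step 6: a A A A A  =>  a a A A A   (applied A -> a)
  Step 7: a a A A A  =>  a a A A A A   (applied A -> A A)
  Step 8: a a A A A A  =>  a a a A A A   (applied A -> a)
  Step 9: a a a A A A  =>  a a a a A A   (applied A -> a)
  Step 10: a a a a A A  =>  a a a a a A   (applied A -> a)
  Step 11: a a a a a A  =>  a a a a a A A   (applied A -> A A)
  Step 12: a a a a a A A  =>  a a a a a a A   (applied A -> a)
  Step 13: a a a a a a A  =>  a a a a a a A A   (applied A -> A A)
  Step 14: a a a a a a A A  =>  a a a a a a A A A   (applied A -> A A)
  Step 15: a a a a a a A A A  =>  a a a a a a A A A A   (applied A -> A A)
  Step 16: a a a a a a A A A A  =>  a a a a a a a A A A   (applied A -> a)
  Step 17: a a a a a a a A A A  =>  a a a a a a a a A A   (applied A -> a)
  Step 18: a a a a a a a a A A  =>  a a a a a a a a A A A   (applied A -> A A)
  Step 19: a a a a a a a a A A A  =>  a a a a a a a a a A A   (applied A -> a)
  Step 20: a a a a a a a a a A A  =>  a a a a a a a a a a A   (applied A -> a)
  Step 21: a a a a a a a a a a A  =>  a a a a a a a a a a a   (applied A -> a)
Final yield: a a a a a a a a a a a
Total rewrite steps: 21

21


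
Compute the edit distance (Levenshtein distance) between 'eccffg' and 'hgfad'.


Building DP table for s1='eccffg' (len 6) and s2='hgfad' (len 5):
       h  g  f  a  d
    0  1  2  3  4  5
  e 1  1  2  3  4  5
  c 2  2  2  3  4  5
  c 3  3  3  3  4  5
  f 4  4  4  3  4  5
  f 5  5  5  4  4  5
  g 6  6  5  5  5  5
Edit distance = dp[6][5] = 5

5


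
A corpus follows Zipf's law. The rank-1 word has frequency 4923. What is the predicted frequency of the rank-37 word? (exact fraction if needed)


Zipf's law: freq(rank) = f1 / rank
f1 = 4923, rank = 37
freq = 4923 / 37
GCD(4923, 37) = 1
Simplified: 4923/37

4923/37


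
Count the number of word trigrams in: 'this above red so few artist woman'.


Word trigrams from [7] words:
  Trigram 1: (this above red)
  Trigram 2: (above red so)
  Trigram 3: (red so few)
  Trigram 4: (so few artist)
  Trigram 5: (few artist woman)
Total word trigrams: 7 - 2 = 5

5


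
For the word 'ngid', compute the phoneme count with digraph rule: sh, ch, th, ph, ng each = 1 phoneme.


Parsing 'ngid' greedily, digraphs first:
  'ng' -> digraph (1 consonant phoneme) (phonemes so far: 1)
  'i' -> vowel phoneme (phonemes so far: 2)
  'd' -> consonant phoneme (phonemes so far: 3)
Total phonemes: 3

3


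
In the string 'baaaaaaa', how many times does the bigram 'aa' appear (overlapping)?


Scanning 'baaaaaaa' for bigram 'aa':
  Position 0: 'ba' -> no
  Position 1: 'aa' -> MATCH
  Position 2: 'aa' -> MATCH
  Position 3: 'aa' -> MATCH
  Position 4: 'aa' -> MATCH
  Position 5: 'aa' -> MATCH
  Position 6: 'aa' -> MATCH
Total matches: 6

6


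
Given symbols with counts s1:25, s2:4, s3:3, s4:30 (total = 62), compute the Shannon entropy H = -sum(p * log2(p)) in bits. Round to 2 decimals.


Computing entropy H = -sum(p_i * log2(p_i)):
  s1: p = 25/62 = 0.4032, -p*log2(p) = 0.5284
  s2: p = 4/62 = 0.0645, -p*log2(p) = 0.2551
  s3: p = 3/62 = 0.0484, -p*log2(p) = 0.2114
  s4: p = 30/62 = 0.4839, -p*log2(p) = 0.5068
H = sum of terms = 1.5017
Rounded to 2 decimals: 1.50

1.50


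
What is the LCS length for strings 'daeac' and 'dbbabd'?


DP table for LCS of 'daeac' and 'dbbabd':
       d  b  b  a  b  d
    0  0  0  0  0  0  0
  d 0  1  1  1  1  1  1
  a 0  1  1  1  2  2  2
  e 0  1  1  1  2  2  2
  a 0  1  1  1  2  2  2
  c 0  1  1  1  2  2  2
LCS: 'da'
LCS length = 2

2


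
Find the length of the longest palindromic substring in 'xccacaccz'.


Scanning 'xccacaccz' for palindromic substrings.
Substring at positions 1-7: 'ccacacc'.
Check: reverse('ccacacc') = 'ccacacc' -> palindrome confirmed.
Neighbouring characters ('x' / 'z') break symmetry, so it cannot extend further.
No longer palindromic substring exists; longest length = 7

7


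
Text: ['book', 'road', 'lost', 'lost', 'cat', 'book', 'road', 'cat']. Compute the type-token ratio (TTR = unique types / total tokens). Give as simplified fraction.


Tokens: 8
Unique types: ('book', 'cat', 'lost', 'road') = 4
TTR = 4/8
Simplify: divide both by 4 -> 1/2
TTR = 1/2

1/2


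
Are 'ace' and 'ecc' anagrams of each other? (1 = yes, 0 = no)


Sort characters of 'ace': 'ace'
Sort characters of 'ecc': 'cce'
Sorted forms differ -> they are NOT anagrams
Result: 0

0


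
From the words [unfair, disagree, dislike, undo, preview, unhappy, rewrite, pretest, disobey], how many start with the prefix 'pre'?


Checking each word for prefix 'pre':
  'unfair' -> no (count: 0)
  'disagree' -> no (count: 0)
  'dislike' -> no (count: 0)
  'undo' -> no (count: 0)
  'preview' -> YES, starts with 'pre' (count: 1)
  'unhappy' -> no (count: 1)
  'rewrite' -> no (count: 1)
  'pretest' -> YES, starts with 'pre' (count: 2)
  'disobey' -> no (count: 2)
Total with prefix 'pre': 2

2


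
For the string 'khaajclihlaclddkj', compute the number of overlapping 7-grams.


String 'khaajclihlaclddkj' has length L = 17.
Number of overlapping n-grams = L - n + 1
Substituting: 17 - 7 + 1 = 11

11


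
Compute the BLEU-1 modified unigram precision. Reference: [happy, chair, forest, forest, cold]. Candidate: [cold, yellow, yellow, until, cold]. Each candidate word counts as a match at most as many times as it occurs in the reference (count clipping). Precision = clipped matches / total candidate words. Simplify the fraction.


Reference word counts: {'chair': 1, 'cold': 1, 'forest': 2, 'happy': 1}
Checking each candidate word (with clipping):
  'cold' -> in reference (ref count 1, used 1/1) -> match (matches: 1)
  'yellow' -> not in reference -> no match (matches: 1)
  'yellow' -> not in reference -> no match (matches: 1)
  'until' -> not in reference -> no match (matches: 1)
  'cold' -> ref count 1 already used up (1/1) -> clipped, no match (matches: 1)
Clipped matches: 1, Candidate length: 5
Precision = 1/5

1/5


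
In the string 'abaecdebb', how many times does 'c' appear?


Scanning 'abaecdebb' for 'c':
  Position 4: 'c' -> MATCH (count: 1)
Total occurrences of 'c': 1

1


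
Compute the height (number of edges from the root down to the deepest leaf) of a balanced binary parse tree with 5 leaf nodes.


In a balanced binary tree with n leaves the deepest leaf is ceil(log2(n)) edges below the root.
log2(5) = 2.3219
ceil(2.3219) = 3
height (edges) = 3

3


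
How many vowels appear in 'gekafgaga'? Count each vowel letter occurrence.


Scanning each character of 'gekafgaga':
  Position 1: 'g' -> consonant (running count: 0)
  Position 2: 'e' -> vowel (running count: 1)
  Position 3: 'k' -> consonant (running count: 1)
  Position 4: 'a' -> vowel (running count: 2)
  Position 5: 'f' -> consonant (running count: 2)
  Position 6: 'g' -> consonant (running count: 2)
  Position 7: 'a' -> vowel (running count: 3)
  Position 8: 'g' -> consonant (running count: 3)
  Position 9: 'a' -> vowel (running count: 4)
Total vowels: 4

4


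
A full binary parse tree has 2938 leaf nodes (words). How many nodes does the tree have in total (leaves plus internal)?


Leaf nodes (terminals): 2938
Internal nodes = n - 1 = 2938 - 1 = 2937
Total = leaves + internal = 2938 + 2937 = 5875

5875


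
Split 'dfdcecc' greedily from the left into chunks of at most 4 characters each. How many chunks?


'dfdcecc' has 7 characters.
Chunking with max size 4:
  Chunk 1: 'dfdc' (positions 0-3)
  Chunk 2: 'ecc' (positions 4-6)
Total chunks: ceil(7 / 4) = 2

2


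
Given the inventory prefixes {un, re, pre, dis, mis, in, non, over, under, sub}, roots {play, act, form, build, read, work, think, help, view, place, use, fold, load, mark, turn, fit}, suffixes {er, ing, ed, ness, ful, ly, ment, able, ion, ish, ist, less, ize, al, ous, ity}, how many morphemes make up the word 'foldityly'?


Segmenting 'foldityly' against the inventory:
  'fold' -> root (morpheme 1)
  'ity' -> suffix (morpheme 2)
  'ly' -> suffix (morpheme 3)
Total morphemes: 3

3


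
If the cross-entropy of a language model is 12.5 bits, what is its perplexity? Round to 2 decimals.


Perplexity formula: PP = 2^H
H = 12.5
PP = 2^12.5
Decompose: 2^12.5 = 2^12 * 2^0.5 = 2^12 * sqrt(2)
2^12 = 4096, sqrt(2) ~ 1.4142136
PP ~ 4096 * 1.4142136 = 5792.6189056
Rounded to 2 decimals: 5792.62

5792.62


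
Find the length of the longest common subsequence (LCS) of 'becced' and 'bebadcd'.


DP table for LCS of 'becced' and 'bebadcd':
       b  e  b  a  d  c  d
    0  0  0  0  0  0  0  0
  b 0  1  1  1  1  1  1  1
  e 0  1  2  2  2  2  2  2
  c 0  1  2  2  2  2  3  3
  c 0  1  2  2  2  2  3  3
  e 0  1  2  2  2  2  3  3
  d 0  1  2  2  2  3  3  4
LCS: 'becd'
LCS length = 4

4


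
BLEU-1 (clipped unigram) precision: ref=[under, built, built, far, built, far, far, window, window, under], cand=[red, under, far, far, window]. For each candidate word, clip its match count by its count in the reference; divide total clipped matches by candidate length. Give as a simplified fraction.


Reference word counts: {'built': 3, 'far': 3, 'under': 2, 'window': 2}
Checking each candidate word (with clipping):
  'red' -> not in reference -> no match (matches: 0)
  'under' -> in reference (ref count 2, used 1/2) -> match (matches: 1)
  'far' -> in reference (ref count 3, used 1/3) -> match (matches: 2)
  'far' -> in reference (ref count 3, used 2/3) -> match (matches: 3)
  'window' -> in reference (ref count 2, used 1/2) -> match (matches: 4)
Clipped matches: 4, Candidate length: 5
Precision = 4/5

4/5


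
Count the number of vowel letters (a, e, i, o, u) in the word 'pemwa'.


Scanning each character of 'pemwa':
  Position 1: 'p' -> consonant (running count: 0)
  Position 2: 'e' -> vowel (running count: 1)
  Position 3: 'm' -> consonant (running count: 1)
  Position 4: 'w' -> consonant (running count: 1)
  Position 5: 'a' -> vowel (running count: 2)
Total vowels: 2

2


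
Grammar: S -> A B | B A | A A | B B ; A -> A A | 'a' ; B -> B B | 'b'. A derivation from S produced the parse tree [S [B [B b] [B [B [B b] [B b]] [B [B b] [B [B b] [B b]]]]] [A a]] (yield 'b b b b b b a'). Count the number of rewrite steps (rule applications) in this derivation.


Every bracketed nonterminal node [X ...] in the tree is produced by exactly one rule application.
Reading the tree off as a leftmost derivation:
  Step 1: S  =>  B A   (applied S -> B A)
  Step 2: B A  =>  B B A   (applied B -> B B)
  Step 3: B B A  =>  b B A   (applied B -> b)
  Step 4: b B A  =>  b B B A   (applied B -> B B)
  Step 5: b B B A  =>  b B B B A   (applied B -> B B)
  Step 6: b B B B A  =>  b b B B A   (applied B -> b)
  Step 7: b b B B A  =>  b b b B A   (applied B -> b)
  Step 8: b b b B A  =>  b b b B B A   (applied B -> B B)
  Step 9: b b b B B A  =>  b b b b B A   (applied B -> b)
  Step 10: b b b b B A  =>  b b b b B B A   (applied B -> B B)
  Step 11: b b b b B B A  =>  b b b b b B A   (applied B -> b)
  Step 12: b b b b b B A  =>  b b b b b b A   (applied B -> b)
  Step 13: b b b b b b A  =>  b b b b b b a   (applied A -> a)
Final yield: b b b b b b a
Total rewrite steps: 13

13
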